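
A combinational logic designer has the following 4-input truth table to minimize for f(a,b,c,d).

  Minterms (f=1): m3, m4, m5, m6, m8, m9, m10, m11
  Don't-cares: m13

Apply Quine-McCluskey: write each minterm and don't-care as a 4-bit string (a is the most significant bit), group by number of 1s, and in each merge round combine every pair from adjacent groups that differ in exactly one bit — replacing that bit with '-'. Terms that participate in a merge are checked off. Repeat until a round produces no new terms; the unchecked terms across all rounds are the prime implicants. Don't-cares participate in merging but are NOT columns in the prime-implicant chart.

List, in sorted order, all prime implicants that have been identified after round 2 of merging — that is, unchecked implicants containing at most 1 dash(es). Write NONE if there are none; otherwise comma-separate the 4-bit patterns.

[col 0] 0011*, 0100*, 0101*, 0110*, 1000*, 1001*, 1010*, 1011*, 1101*
[col 1] -011, -101, 01-0, 010-, 1-01, 10-0*, 10-1*, 100-*, 101-*
[col 2] 10--
Prime implicants: -011, -101, 01-0, 010-, 1-01, 10--

-011, -101, 01-0, 010-, 1-01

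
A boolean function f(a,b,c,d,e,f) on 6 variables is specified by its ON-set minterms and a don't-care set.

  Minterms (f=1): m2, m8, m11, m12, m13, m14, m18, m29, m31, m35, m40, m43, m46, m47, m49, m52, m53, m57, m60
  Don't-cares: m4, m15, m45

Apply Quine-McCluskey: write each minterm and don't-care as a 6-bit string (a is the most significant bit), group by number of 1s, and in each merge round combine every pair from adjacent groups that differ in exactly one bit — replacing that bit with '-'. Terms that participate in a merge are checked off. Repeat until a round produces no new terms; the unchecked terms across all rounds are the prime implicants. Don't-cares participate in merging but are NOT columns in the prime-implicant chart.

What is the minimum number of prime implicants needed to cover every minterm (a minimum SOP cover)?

10

size-2^0 implicants → 000010(✓)  000100(✓)  001000(✓)  001011(✓)  001100(✓)  001101(✓)  001110(✓)  001111(✓)  010010(✓)  011101(✓)  011111(✓)  100011(✓)  101000(✓)  101011(✓)  101101(✓)  101110(✓)  101111(✓)  110001(✓)  110100(✓)  110101(✓)  111001(✓)  111100(✓)
size-2^1 implicants → -01000  -01011(✓)  -01101(✓)  -01110(✓)  -01111(✓)  0-0010  0-1101(✓)  0-1111(✓)  00-100  001-00  001-11(✓)  0011-0(✓)  0011-1(✓)  00110-(✓)  00111-(✓)  0111-1(✓)  10-011  101-11(✓)  1011-1(✓)  10111-(✓)  11-001  11-100  110-01  11010-
size-2^2 implicants → -01-11  -011-1  -0111-  0-11-1  0011--
Unchecked terms (primes): -01-11, -01000, -011-1, -0111-, 0-0010, 0-11-1, 00-100, 001-00, 0011--, 10-011, 11-001, 11-100, 110-01, 11010-
Minterm coverage:
  m2 ⊆ 0-0010 [E]
  m8 ⊆ -01000,001-00
  m11 ⊆ -01-11 [E]
  m12 ⊆ 00-100,001-00,0011--
  m13 ⊆ -011-1,0-11-1,0011--
  m14 ⊆ -0111-,0011--
  m18 ⊆ 0-0010 [E]
  m29 ⊆ 0-11-1 [E]
  m31 ⊆ 0-11-1 [E]
  m35 ⊆ 10-011 [E]
  m40 ⊆ -01000 [E]
  m43 ⊆ -01-11,10-011
  m46 ⊆ -0111- [E]
  m47 ⊆ -01-11,-011-1,-0111-
  m49 ⊆ 11-001,110-01
  m52 ⊆ 11-100,11010-
  m53 ⊆ 110-01,11010-
  m57 ⊆ 11-001 [E]
  m60 ⊆ 11-100 [E]
E = {-01-11, -01000, -0111-, 0-0010, 0-11-1, 10-011, 11-001, 11-100}
Petrick residual → 00-100, 110-01
Cover = b'cef + b'cd'e'f' + b'cde + a'c'd'ef' + a'cdf + a'b'de'f' + ab'd'ef + abd'e'f + abde'f' + abc'e'f  |cover|=10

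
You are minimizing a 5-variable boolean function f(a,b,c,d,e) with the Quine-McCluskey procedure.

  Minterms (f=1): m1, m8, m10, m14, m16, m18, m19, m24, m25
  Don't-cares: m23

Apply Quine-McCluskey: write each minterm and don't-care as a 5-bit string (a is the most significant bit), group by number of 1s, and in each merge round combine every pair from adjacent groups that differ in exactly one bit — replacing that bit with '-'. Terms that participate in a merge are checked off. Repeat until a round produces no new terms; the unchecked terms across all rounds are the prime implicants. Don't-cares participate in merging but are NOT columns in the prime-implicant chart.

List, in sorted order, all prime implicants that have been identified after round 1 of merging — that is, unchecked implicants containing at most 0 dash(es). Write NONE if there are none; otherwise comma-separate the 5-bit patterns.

00001

size-2^0 implicants → 00001  01000(✓)  01010(✓)  01110(✓)  10000(✓)  10010(✓)  10011(✓)  10111(✓)  11000(✓)  11001(✓)
size-2^1 implicants → -1000  01-10  010-0  1-000  10-11  100-0  1001-  1100-
Unchecked terms (primes): -1000, 00001, 01-10, 010-0, 1-000, 10-11, 100-0, 1001-, 1100-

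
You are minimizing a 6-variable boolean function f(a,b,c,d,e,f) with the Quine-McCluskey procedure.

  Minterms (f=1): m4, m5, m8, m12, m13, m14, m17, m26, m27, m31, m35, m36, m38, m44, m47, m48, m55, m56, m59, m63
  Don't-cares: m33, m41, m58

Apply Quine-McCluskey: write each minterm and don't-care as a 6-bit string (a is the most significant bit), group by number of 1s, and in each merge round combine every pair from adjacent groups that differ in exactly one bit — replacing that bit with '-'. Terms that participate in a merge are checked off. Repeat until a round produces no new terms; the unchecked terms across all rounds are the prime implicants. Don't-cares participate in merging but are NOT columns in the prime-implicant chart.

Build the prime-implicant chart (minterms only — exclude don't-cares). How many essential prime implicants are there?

12

[col 0] 000100*, 000101*, 001000*, 001100*, 001101*, 001110*, 010001, 011010*, 011011*, 011111*, 100001*, 100011*, 100100*, 100110*, 101001*, 101100*, 101111*, 110000*, 110111*, 111000*, 111010*, 111011*, 111111*
[col 1] -00100*, -01100*, -11010*, -11011*, -11111*, 00-100*, 00-101*, 00010-*, 001-00, 0011-0, 00110-*, 011-11*, 01101-*, 1-1111, 10-001, 10-100*, 1000-1, 1001-0, 11-000, 11-111, 111-11*, 1110-0, 11101-*
[col 2] -0-100, -11-11, -1101-, 00-10-
Prime implicants: -0-100, -11-11, -1101-, 00-10-, 001-00, 0011-0, 010001, 1-1111, 10-001, 1000-1, 1001-0, 11-000, 11-111, 1110-0
PI chart (minterm → PIs covering it):
  4 | -0-100,00-10-
  5 | 00-10-  (sole → essential)
  8 | 001-00  (sole → essential)
  12 | -0-100,00-10-,001-00,0011-0
  13 | 00-10-  (sole → essential)
  14 | 0011-0  (sole → essential)
  17 | 010001  (sole → essential)
  26 | -1101-  (sole → essential)
  27 | -11-11,-1101-
  31 | -11-11  (sole → essential)
  35 | 1000-1  (sole → essential)
  36 | -0-100,1001-0
  38 | 1001-0  (sole → essential)
  44 | -0-100  (sole → essential)
  47 | 1-1111  (sole → essential)
  48 | 11-000  (sole → essential)
  55 | 11-111  (sole → essential)
  56 | 11-000,1110-0
  59 | -11-11,-1101-
  63 | -11-11,1-1111,11-111
Essential prime implicants: -0-100, -11-11, -1101-, 00-10-, 001-00, 0011-0, 010001, 1-1111, 1000-1, 1001-0, 11-000, 11-111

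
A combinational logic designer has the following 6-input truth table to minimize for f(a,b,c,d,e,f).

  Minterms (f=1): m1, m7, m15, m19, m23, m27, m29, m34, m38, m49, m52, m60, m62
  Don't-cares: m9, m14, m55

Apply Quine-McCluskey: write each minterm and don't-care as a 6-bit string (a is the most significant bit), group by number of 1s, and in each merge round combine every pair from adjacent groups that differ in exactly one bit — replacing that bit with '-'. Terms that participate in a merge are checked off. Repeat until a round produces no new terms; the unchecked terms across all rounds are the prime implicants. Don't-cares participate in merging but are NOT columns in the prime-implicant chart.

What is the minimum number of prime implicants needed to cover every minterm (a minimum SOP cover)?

[col 0] 000001*, 000111*, 001001*, 001110*, 001111*, 010011*, 010111*, 011011*, 011101, 100010*, 100110*, 110001, 110100*, 110111*, 111100*, 111110*
[col 1] -10111, 0-0111, 00-001, 00-111, 00111-, 01-011, 010-11, 100-10, 11-100, 1111-0
Prime implicants: -10111, 0-0111, 00-001, 00-111, 00111-, 01-011, 010-11, 011101, 100-10, 11-100, 110001, 1111-0
PI chart (minterm → PIs covering it):
  1 | 00-001  (sole → essential)
  7 | 0-0111,00-111
  15 | 00-111,00111-
  19 | 01-011,010-11
  23 | -10111,0-0111,010-11
  27 | 01-011  (sole → essential)
  29 | 011101  (sole → essential)
  34 | 100-10  (sole → essential)
  38 | 100-10  (sole → essential)
  49 | 110001  (sole → essential)
  52 | 11-100  (sole → essential)
  60 | 11-100,1111-0
  62 | 1111-0  (sole → essential)
Essential prime implicants: 00-001, 01-011, 011101, 100-10, 11-100, 110001, 1111-0
Petrick residual → -10111, 00-111
Minimum SOP uses 9 PIs: bc'def + a'b'd'e'f + a'b'def + a'bd'ef + a'bcde'f + ab'c'ef' + abde'f' + abc'd'e'f + abcdf'

9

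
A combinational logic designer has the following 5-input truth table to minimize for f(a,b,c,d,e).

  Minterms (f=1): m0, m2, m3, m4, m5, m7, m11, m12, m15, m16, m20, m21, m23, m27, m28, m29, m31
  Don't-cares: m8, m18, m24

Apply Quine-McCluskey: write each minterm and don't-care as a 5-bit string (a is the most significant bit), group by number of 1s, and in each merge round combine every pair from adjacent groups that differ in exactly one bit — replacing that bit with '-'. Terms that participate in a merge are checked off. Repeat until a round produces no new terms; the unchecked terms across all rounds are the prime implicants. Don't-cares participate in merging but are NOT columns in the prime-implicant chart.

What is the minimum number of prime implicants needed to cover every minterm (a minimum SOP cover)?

5

[col 0] 00000*, 00010*, 00011*, 00100*, 00101*, 00111*, 01000*, 01011*, 01100*, 01111*, 10000*, 10010*, 10100*, 10101*, 10111*, 11000*, 11011*, 11100*, 11101*, 11111*
[col 1] -0000*, -0010*, -0100*, -0101*, -0111*, -1000*, -1011*, -1100*, -1111*, 0-000*, 0-011*, 0-100*, 0-111*, 00-00*, 00-11*, 000-0*, 0001-, 001-1*, 0010-*, 01-00*, 01-11*, 1-000*, 1-100*, 1-101*, 1-111*, 10-00*, 100-0*, 101-1*, 1010-*, 11-00*, 11-11*, 111-1*, 1110-*
[col 2] --000*, --100*, --111, -0-00*, -00-0, -01-1, -010-, -1-00*, -1-11, 0--00*, 0--11, 1--00*, 1-1-1, 1-10-
[col 3] ---00
Prime implicants: ---00, --111, -00-0, -01-1, -010-, -1-11, 0--11, 0001-, 1-1-1, 1-10-
PI chart (minterm → PIs covering it):
  0 | ---00,-00-0
  2 | -00-0,0001-
  3 | 0--11,0001-
  4 | ---00,-010-
  5 | -01-1,-010-
  7 | --111,-01-1,0--11
  11 | -1-11,0--11
  12 | ---00  (sole → essential)
  15 | --111,-1-11,0--11
  16 | ---00,-00-0
  20 | ---00,-010-,1-10-
  21 | -01-1,-010-,1-1-1,1-10-
  23 | --111,-01-1,1-1-1
  27 | -1-11  (sole → essential)
  28 | ---00,1-10-
  29 | 1-1-1,1-10-
  31 | --111,-1-11,1-1-1
Essential prime implicants: ---00, -1-11
Petrick residual → -01-1, 0001-, 1-1-1
Minimum SOP uses 5 PIs: d'e' + b'ce + bde + a'b'c'd + ace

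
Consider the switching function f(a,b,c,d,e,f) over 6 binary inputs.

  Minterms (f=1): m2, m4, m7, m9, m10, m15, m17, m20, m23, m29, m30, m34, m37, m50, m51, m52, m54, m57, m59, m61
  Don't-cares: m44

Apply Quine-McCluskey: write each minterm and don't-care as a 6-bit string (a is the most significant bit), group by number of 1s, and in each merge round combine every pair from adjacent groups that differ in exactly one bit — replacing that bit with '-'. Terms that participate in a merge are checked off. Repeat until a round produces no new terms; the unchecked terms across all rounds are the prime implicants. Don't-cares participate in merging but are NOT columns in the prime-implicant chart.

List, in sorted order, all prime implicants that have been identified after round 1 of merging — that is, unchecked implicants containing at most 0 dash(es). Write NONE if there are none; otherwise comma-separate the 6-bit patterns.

001001, 010001, 011110, 100101, 101100

[col 0] 000010*, 000100*, 000111*, 001001, 001010*, 001111*, 010001, 010100*, 010111*, 011101*, 011110, 100010*, 100101, 101100, 110010*, 110011*, 110100*, 110110*, 111001*, 111011*, 111101*
[col 1] -00010, -10100, -11101, 0-0100, 0-0111, 00-010, 00-111, 1-0010, 11-011, 110-10, 11001-, 1101-0, 111-01, 1110-1
Prime implicants: -00010, -10100, -11101, 0-0100, 0-0111, 00-010, 00-111, 001001, 010001, 011110, 1-0010, 100101, 101100, 11-011, 110-10, 11001-, 1101-0, 111-01, 1110-1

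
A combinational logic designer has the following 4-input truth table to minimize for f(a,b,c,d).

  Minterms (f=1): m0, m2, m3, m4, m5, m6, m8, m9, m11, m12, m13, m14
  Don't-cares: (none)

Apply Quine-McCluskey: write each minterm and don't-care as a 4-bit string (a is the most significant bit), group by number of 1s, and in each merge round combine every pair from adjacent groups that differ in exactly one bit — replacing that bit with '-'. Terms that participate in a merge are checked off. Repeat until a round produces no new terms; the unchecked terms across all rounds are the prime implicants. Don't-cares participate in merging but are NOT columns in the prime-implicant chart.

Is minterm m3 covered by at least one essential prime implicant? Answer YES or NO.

[col 0] 0000*, 0010*, 0011*, 0100*, 0101*, 0110*, 1000*, 1001*, 1011*, 1100*, 1101*, 1110*
[col 1] -000*, -011, -100*, -101*, -110*, 0-00*, 0-10*, 00-0*, 001-, 01-0*, 010-*, 1-00*, 1-01*, 10-1, 100-*, 11-0*, 110-*
[col 2] --00, -1-0, -10-, 0--0, 1-0-
Prime implicants: --00, -011, -1-0, -10-, 0--0, 001-, 1-0-, 10-1
PI chart (minterm → PIs covering it):
  0 | --00,0--0
  2 | 0--0,001-
  3 | -011,001-
  4 | --00,-1-0,-10-,0--0
  5 | -10-  (sole → essential)
  6 | -1-0,0--0
  8 | --00,1-0-
  9 | 1-0-,10-1
  11 | -011,10-1
  12 | --00,-1-0,-10-,1-0-
  13 | -10-,1-0-
  14 | -1-0  (sole → essential)
Essential prime implicants: -1-0, -10-

NO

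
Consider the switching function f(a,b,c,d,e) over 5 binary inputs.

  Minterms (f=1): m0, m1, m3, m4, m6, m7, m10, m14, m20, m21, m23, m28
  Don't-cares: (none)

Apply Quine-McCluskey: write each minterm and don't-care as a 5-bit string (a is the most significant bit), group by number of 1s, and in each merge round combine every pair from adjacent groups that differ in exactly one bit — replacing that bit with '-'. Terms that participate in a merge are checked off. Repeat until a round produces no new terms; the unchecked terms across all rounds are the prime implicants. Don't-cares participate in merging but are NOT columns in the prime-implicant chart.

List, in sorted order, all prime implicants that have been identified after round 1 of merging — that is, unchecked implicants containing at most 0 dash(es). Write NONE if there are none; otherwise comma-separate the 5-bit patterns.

NONE

size-2^0 implicants → 00000(✓)  00001(✓)  00011(✓)  00100(✓)  00110(✓)  00111(✓)  01010(✓)  01110(✓)  10100(✓)  10101(✓)  10111(✓)  11100(✓)
size-2^1 implicants → -0100  -0111  0-110  00-00  00-11  000-1  0000-  001-0  0011-  01-10  1-100  101-1  1010-
Unchecked terms (primes): -0100, -0111, 0-110, 00-00, 00-11, 000-1, 0000-, 001-0, 0011-, 01-10, 1-100, 101-1, 1010-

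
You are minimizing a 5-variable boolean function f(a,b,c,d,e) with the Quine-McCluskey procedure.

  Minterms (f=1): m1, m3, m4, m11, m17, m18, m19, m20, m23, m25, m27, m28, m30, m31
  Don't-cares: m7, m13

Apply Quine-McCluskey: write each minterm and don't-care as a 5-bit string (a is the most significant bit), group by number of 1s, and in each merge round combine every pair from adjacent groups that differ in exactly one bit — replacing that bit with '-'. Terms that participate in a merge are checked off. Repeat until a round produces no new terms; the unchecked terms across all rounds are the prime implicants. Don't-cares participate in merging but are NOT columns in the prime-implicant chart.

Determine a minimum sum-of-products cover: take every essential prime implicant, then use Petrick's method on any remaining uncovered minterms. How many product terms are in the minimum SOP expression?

7

size-2^0 implicants → 00001(✓)  00011(✓)  00100(✓)  00111(✓)  01011(✓)  01101  10001(✓)  10010(✓)  10011(✓)  10100(✓)  10111(✓)  11001(✓)  11011(✓)  11100(✓)  11110(✓)  11111(✓)
size-2^1 implicants → -0001(✓)  -0011(✓)  -0100  -0111(✓)  -1011(✓)  0-011(✓)  00-11(✓)  000-1(✓)  1-001(✓)  1-011(✓)  1-100  1-111(✓)  10-11(✓)  100-1(✓)  1001-  11-11(✓)  110-1(✓)  111-0  1111-
size-2^2 implicants → --011  -0-11  -00-1  1--11  1-0-1
Unchecked terms (primes): --011, -0-11, -00-1, -0100, 01101, 1--11, 1-0-1, 1-100, 1001-, 111-0, 1111-
Minterm coverage:
  m1 ⊆ -00-1 [E]
  m3 ⊆ --011,-0-11,-00-1
  m4 ⊆ -0100 [E]
  m11 ⊆ --011 [E]
  m17 ⊆ -00-1,1-0-1
  m18 ⊆ 1001- [E]
  m19 ⊆ --011,-0-11,-00-1,1--11,1-0-1,1001-
  m20 ⊆ -0100,1-100
  m23 ⊆ -0-11,1--11
  m25 ⊆ 1-0-1 [E]
  m27 ⊆ --011,1--11,1-0-1
  m28 ⊆ 1-100,111-0
  m30 ⊆ 111-0,1111-
  m31 ⊆ 1--11,1111-
E = {--011, -00-1, -0100, 1-0-1, 1001-}
Petrick residual → 1--11, 111-0
Cover = c'de + b'c'e + b'cd'e' + ade + ac'e + ab'c'd + abce'  |cover|=7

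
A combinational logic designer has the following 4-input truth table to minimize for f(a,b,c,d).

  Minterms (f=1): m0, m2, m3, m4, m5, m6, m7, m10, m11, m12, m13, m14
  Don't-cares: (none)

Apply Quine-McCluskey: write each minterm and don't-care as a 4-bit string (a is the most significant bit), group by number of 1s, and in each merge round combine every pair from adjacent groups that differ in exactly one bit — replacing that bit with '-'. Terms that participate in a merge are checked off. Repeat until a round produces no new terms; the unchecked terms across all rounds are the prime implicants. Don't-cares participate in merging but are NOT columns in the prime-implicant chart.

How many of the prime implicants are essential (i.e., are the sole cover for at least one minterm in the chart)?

[col 0] 0000*, 0010*, 0011*, 0100*, 0101*, 0110*, 0111*, 1010*, 1011*, 1100*, 1101*, 1110*
[col 1] -010*, -011*, -100*, -101*, -110*, 0-00*, 0-10*, 0-11*, 00-0*, 001-*, 01-0*, 01-1*, 010-*, 011-*, 1-10*, 101-*, 11-0*, 110-*
[col 2] --10, -01-, -1-0, -10-, 0--0, 0-1-, 01--
Prime implicants: --10, -01-, -1-0, -10-, 0--0, 0-1-, 01--
PI chart (minterm → PIs covering it):
  0 | 0--0  (sole → essential)
  2 | --10,-01-,0--0,0-1-
  3 | -01-,0-1-
  4 | -1-0,-10-,0--0,01--
  5 | -10-,01--
  6 | --10,-1-0,0--0,0-1-,01--
  7 | 0-1-,01--
  10 | --10,-01-
  11 | -01-  (sole → essential)
  12 | -1-0,-10-
  13 | -10-  (sole → essential)
  14 | --10,-1-0
Essential prime implicants: -01-, -10-, 0--0

3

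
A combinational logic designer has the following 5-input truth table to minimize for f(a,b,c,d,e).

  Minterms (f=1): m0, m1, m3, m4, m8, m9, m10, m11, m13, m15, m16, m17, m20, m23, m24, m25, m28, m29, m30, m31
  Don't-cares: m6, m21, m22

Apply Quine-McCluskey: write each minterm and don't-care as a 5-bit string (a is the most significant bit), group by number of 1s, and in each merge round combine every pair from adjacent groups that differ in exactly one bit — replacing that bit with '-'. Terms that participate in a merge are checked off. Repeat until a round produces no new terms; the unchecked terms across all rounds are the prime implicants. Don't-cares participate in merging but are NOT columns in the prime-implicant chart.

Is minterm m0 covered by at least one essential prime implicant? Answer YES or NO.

[col 0] 00000*, 00001*, 00011*, 00100*, 00110*, 01000*, 01001*, 01010*, 01011*, 01101*, 01111*, 10000*, 10001*, 10100*, 10101*, 10110*, 10111*, 11000*, 11001*, 11100*, 11101*, 11110*, 11111*
[col 1] -0000*, -0001*, -0100*, -0110*, -1000*, -1001*, -1101*, -1111*, 0-000*, 0-001*, 0-011*, 00-00*, 000-1*, 0000-*, 001-0*, 01-01*, 01-11*, 010-0*, 010-1*, 0100-*, 0101-*, 011-1*, 1-000*, 1-001*, 1-100*, 1-101*, 1-110*, 1-111*, 10-00*, 10-01*, 1000-*, 101-0*, 101-1*, 1010-*, 1011-*, 11-00*, 11-01*, 1100-*, 111-0*, 111-1*, 1110-*, 1111-*
[col 2] --000*, --001*, -0-00, -000-*, -01-0, -1-01, -100-*, -11-1, 0-0-1, 0-00-*, 01--1, 010--, 1--00*, 1--01*, 1-00-*, 1-1-0*, 1-1-1*, 1-10-*, 1-11-*, 10-0-*, 101--*, 11-0-*, 111--*
[col 3] --00-, 1--0-, 1-1--
Prime implicants: --00-, -0-00, -01-0, -1-01, -11-1, 0-0-1, 01--1, 010--, 1--0-, 1-1--
PI chart (minterm → PIs covering it):
  0 | --00-,-0-00
  1 | --00-,0-0-1
  3 | 0-0-1  (sole → essential)
  4 | -0-00,-01-0
  8 | --00-,010--
  9 | --00-,-1-01,0-0-1,01--1,010--
  10 | 010--  (sole → essential)
  11 | 0-0-1,01--1,010--
  13 | -1-01,-11-1,01--1
  15 | -11-1,01--1
  16 | --00-,-0-00,1--0-
  17 | --00-,1--0-
  20 | -0-00,-01-0,1--0-,1-1--
  23 | 1-1--  (sole → essential)
  24 | --00-,1--0-
  25 | --00-,-1-01,1--0-
  28 | 1--0-,1-1--
  29 | -1-01,-11-1,1--0-,1-1--
  30 | 1-1--  (sole → essential)
  31 | -11-1,1-1--
Essential prime implicants: 0-0-1, 010--, 1-1--

NO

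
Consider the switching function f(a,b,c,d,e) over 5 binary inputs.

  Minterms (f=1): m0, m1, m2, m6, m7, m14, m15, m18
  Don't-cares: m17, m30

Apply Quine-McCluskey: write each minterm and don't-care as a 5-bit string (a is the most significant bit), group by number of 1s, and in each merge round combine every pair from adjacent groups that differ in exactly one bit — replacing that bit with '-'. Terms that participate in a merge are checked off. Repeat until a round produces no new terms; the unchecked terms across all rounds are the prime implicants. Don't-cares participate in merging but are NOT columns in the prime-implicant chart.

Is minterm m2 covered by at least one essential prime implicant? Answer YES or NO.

YES

Round 0: 00000✓ 00001✓ 00010✓ 00110✓ 00111✓ 01110✓ 01111✓ 10001✓ 10010✓ 11110✓
Round 1: -0001 -0010 -1110 0-110✓ 0-111✓ 00-10 000-0 0000- 0011-✓ 0111-✓
Round 2: 0-11-
PIs = {-0001, -0010, -1110, 0-11-, 00-10, 000-0, 0000-}
Coverage chart:
  m0: 000-0,0000-
  m1: -0001,0000-
  m2: -0010,00-10,000-0
  m6: 0-11-,00-10
  m7: 0-11- ←essential
  m14: -1110,0-11-
  m15: 0-11- ←essential
  m18: -0010 ←essential
Essential: -0010, 0-11-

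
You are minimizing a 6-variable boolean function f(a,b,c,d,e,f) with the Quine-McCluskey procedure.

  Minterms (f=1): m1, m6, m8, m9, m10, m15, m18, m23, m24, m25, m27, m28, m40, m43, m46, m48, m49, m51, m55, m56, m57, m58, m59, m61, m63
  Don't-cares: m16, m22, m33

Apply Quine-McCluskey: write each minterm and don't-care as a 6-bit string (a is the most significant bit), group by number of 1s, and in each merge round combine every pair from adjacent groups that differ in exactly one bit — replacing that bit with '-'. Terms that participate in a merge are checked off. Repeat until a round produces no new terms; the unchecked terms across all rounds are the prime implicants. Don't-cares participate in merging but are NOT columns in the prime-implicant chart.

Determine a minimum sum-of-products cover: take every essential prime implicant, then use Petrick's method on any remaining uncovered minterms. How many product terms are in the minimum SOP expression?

15

size-2^0 implicants → 000001(✓)  000110(✓)  001000(✓)  001001(✓)  001010(✓)  001111  010000(✓)  010010(✓)  010110(✓)  010111(✓)  011000(✓)  011001(✓)  011011(✓)  011100(✓)  100001(✓)  101000(✓)  101011(✓)  101110  110000(✓)  110001(✓)  110011(✓)  110111(✓)  111000(✓)  111001(✓)  111010(✓)  111011(✓)  111101(✓)  111111(✓)
size-2^1 implicants → -00001  -01000(✓)  -10000(✓)  -10111  -11000(✓)  -11001(✓)  -11011(✓)  0-0110  0-1000(✓)  0-1001(✓)  00-001  0010-0  00100-(✓)  01-000(✓)  010-10  0100-0  01011-  011-00  0110-1(✓)  01100-(✓)  1-0001  1-1000(✓)  1-1011  11-000(✓)  11-001(✓)  11-011(✓)  11-111(✓)  110-11(✓)  1100-1(✓)  11000-(✓)  111-01(✓)  111-11(✓)  1110-0(✓)  1110-1(✓)  11100-(✓)  11101-(✓)  1111-1(✓)
size-2^2 implicants → --1000  -1-000  -110-1  -1100-  0-100-  11--11  11-0-1  11-00-  111--1  1110--
Unchecked terms (primes): --1000, -00001, -1-000, -10111, -110-1, -1100-, 0-0110, 0-100-, 00-001, 0010-0, 001111, 010-10, 0100-0, 01011-, 011-00, 1-0001, 1-1011, 101110, 11--11, 11-0-1, 11-00-, 111--1, 1110--
Minterm coverage:
  m1 ⊆ -00001,00-001
  m6 ⊆ 0-0110 [E]
  m8 ⊆ --1000,0-100-,0010-0
  m9 ⊆ 0-100-,00-001
  m10 ⊆ 0010-0 [E]
  m15 ⊆ 001111 [E]
  m18 ⊆ 010-10,0100-0
  m23 ⊆ -10111,01011-
  m24 ⊆ --1000,-1-000,-1100-,0-100-,011-00
  m25 ⊆ -110-1,-1100-,0-100-
  m27 ⊆ -110-1 [E]
  m28 ⊆ 011-00 [E]
  m40 ⊆ --1000 [E]
  m43 ⊆ 1-1011 [E]
  m46 ⊆ 101110 [E]
  m48 ⊆ -1-000,11-00-
  m49 ⊆ 1-0001,11-0-1,11-00-
  m51 ⊆ 11--11,11-0-1
  m55 ⊆ -10111,11--11
  m56 ⊆ --1000,-1-000,-1100-,11-00-,1110--
  m57 ⊆ -110-1,-1100-,11-0-1,11-00-,111--1,1110--
  m58 ⊆ 1110-- [E]
  m59 ⊆ -110-1,1-1011,11--11,11-0-1,111--1,1110--
  m61 ⊆ 111--1 [E]
  m63 ⊆ 11--11,111--1
E = {--1000, -110-1, 0-0110, 0010-0, 001111, 011-00, 1-1011, 101110, 111--1, 1110--}
Petrick residual → -1-000, -10111, 00-001, 010-10, 11-0-1
Cover = cd'e'f' + bd'e'f' + bc'def + bcd'f + a'c'def' + a'b'd'e'f + a'b'cd'f' + a'b'cdef + a'bc'ef' + a'bce'f' + acd'ef + ab'cdef' + abd'f + abcf + abcd'  |cover|=15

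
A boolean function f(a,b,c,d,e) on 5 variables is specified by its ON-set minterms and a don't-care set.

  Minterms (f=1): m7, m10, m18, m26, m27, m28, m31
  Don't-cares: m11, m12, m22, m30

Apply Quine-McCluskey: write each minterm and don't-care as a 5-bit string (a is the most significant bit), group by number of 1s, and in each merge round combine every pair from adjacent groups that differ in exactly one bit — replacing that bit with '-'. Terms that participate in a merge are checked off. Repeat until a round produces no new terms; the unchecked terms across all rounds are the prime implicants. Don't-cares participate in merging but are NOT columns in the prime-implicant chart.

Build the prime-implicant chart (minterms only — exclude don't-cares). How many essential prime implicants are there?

4

[col 0] 00111, 01010*, 01011*, 01100*, 10010*, 10110*, 11010*, 11011*, 11100*, 11110*, 11111*
[col 1] -1010*, -1011*, -1100, 0101-*, 1-010*, 1-110*, 10-10*, 11-10*, 11-11*, 1101-*, 111-0, 1111-*
[col 2] -101-, 1--10, 11-1-
Prime implicants: -101-, -1100, 00111, 1--10, 11-1-, 111-0
PI chart (minterm → PIs covering it):
  7 | 00111  (sole → essential)
  10 | -101-  (sole → essential)
  18 | 1--10  (sole → essential)
  26 | -101-,1--10,11-1-
  27 | -101-,11-1-
  28 | -1100,111-0
  31 | 11-1-  (sole → essential)
Essential prime implicants: -101-, 00111, 1--10, 11-1-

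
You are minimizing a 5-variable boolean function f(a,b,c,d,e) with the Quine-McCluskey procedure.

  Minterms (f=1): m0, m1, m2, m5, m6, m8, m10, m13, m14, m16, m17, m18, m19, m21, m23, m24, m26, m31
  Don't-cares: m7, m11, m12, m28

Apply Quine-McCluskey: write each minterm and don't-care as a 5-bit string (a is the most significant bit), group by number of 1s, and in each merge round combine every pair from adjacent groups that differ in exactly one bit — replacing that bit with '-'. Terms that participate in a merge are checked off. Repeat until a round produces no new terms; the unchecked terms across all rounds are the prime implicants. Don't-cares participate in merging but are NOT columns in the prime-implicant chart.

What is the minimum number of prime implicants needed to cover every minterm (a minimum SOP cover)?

Round 0: 00000✓ 00001✓ 00010✓ 00101✓ 00110✓ 00111✓ 01000✓ 01010✓ 01011✓ 01100✓ 01101✓ 01110✓ 10000✓ 10001✓ 10010✓ 10011✓ 10101✓ 10111✓ 11000✓ 11010✓ 11100✓ 11111✓
Round 1: -0000✓ -0001✓ -0010✓ -0101✓ -0111✓ -1000✓ -1010✓ -1100✓ 0-000✓ 0-010✓ 0-101 0-110✓ 00-01✓ 00-10✓ 000-0✓ 0000-✓ 001-1✓ 0011- 01-00✓ 01-10✓ 010-0✓ 0101- 011-0✓ 0110- 1-000✓ 1-010✓ 1-111 10-01✓ 10-11✓ 100-0✓ 100-1✓ 1000-✓ 1001-✓ 101-1✓ 11-00✓ 110-0✓
Round 2: --000✓ --010✓ -0-01 -00-0✓ -000- -01-1 -1-00 -10-0✓ 0--10 0-0-0✓ 01--0 1-0-0✓ 10--1 100--
Round 3: --0-0
PIs = {--0-0, -0-01, -000-, -01-1, -1-00, 0--10, 0-101, 0011-, 01--0, 0101-, 0110-, 1-111, 10--1, 100--}
Coverage chart:
  m0: --0-0,-000-
  m1: -0-01,-000-
  m2: --0-0,0--10
  m5: -0-01,-01-1,0-101
  m6: 0--10,0011-
  m8: --0-0,-1-00,01--0
  m10: --0-0,0--10,01--0,0101-
  m13: 0-101,0110-
  m14: 0--10,01--0
  m16: --0-0,-000-,100--
  m17: -0-01,-000-,10--1,100--
  m18: --0-0,100--
  m19: 10--1,100--
  m21: -0-01,-01-1,10--1
  m23: -01-1,1-111,10--1
  m24: --0-0,-1-00
  m26: --0-0 ←essential
  m31: 1-111 ←essential
Essential: --0-0, 1-111
Petrick residual → -0-01, 0--10, 0-101, 10--1
Min cover (6 terms): c'e' + b'd'e + a'de' + a'cd'e + acde + ab'e

6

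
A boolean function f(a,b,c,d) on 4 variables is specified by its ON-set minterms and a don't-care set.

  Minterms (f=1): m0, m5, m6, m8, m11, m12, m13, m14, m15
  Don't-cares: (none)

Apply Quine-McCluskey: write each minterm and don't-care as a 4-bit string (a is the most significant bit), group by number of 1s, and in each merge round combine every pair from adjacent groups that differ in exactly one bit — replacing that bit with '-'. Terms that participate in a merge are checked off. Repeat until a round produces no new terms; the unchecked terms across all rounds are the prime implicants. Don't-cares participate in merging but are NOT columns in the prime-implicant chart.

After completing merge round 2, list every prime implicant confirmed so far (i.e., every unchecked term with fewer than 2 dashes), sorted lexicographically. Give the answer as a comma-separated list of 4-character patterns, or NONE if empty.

-000, -101, -110, 1-00, 1-11

Round 0: 0000✓ 0101✓ 0110✓ 1000✓ 1011✓ 1100✓ 1101✓ 1110✓ 1111✓
Round 1: -000 -101 -110 1-00 1-11 11-0✓ 11-1✓ 110-✓ 111-✓
Round 2: 11--
PIs = {-000, -101, -110, 1-00, 1-11, 11--}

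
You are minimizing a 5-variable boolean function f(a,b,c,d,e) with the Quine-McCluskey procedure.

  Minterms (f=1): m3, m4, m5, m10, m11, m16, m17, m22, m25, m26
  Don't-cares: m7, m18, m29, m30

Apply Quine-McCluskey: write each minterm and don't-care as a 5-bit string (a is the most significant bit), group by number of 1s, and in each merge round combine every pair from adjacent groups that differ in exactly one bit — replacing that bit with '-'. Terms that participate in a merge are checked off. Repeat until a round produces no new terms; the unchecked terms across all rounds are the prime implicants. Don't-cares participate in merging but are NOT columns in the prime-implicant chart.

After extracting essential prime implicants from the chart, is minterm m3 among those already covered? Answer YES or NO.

NO

[col 0] 00011*, 00100*, 00101*, 00111*, 01010*, 01011*, 10000*, 10001*, 10010*, 10110*, 11001*, 11010*, 11101*, 11110*
[col 1] -1010, 0-011, 00-11, 001-1, 0010-, 0101-, 1-001, 1-010*, 1-110*, 10-10*, 100-0, 1000-, 11-01, 11-10*
[col 2] 1--10
Prime implicants: -1010, 0-011, 00-11, 001-1, 0010-, 0101-, 1--10, 1-001, 100-0, 1000-, 11-01
PI chart (minterm → PIs covering it):
  3 | 0-011,00-11
  4 | 0010-  (sole → essential)
  5 | 001-1,0010-
  10 | -1010,0101-
  11 | 0-011,0101-
  16 | 100-0,1000-
  17 | 1-001,1000-
  22 | 1--10  (sole → essential)
  25 | 1-001,11-01
  26 | -1010,1--10
Essential prime implicants: 0010-, 1--10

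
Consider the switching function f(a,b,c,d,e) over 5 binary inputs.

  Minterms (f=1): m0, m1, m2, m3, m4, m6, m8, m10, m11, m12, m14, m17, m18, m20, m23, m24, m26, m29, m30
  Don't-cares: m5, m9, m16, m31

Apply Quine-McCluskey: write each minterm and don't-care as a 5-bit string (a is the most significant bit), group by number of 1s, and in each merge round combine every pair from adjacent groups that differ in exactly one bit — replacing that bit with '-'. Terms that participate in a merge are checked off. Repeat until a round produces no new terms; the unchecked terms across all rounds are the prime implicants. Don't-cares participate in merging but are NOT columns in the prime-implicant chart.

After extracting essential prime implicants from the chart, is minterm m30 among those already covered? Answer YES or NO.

NO

[col 0] 00000*, 00001*, 00010*, 00011*, 00100*, 00101*, 00110*, 01000*, 01001*, 01010*, 01011*, 01100*, 01110*, 10000*, 10001*, 10010*, 10100*, 10111*, 11000*, 11010*, 11101*, 11110*, 11111*
[col 1] -0000*, -0001*, -0010*, -0100*, -1000*, -1010*, -1110*, 0-000*, 0-001*, 0-010*, 0-011*, 0-100*, 0-110*, 00-00*, 00-01*, 00-10*, 000-0*, 000-1*, 0000-*, 0001-*, 001-0*, 0010-*, 01-00*, 01-10*, 010-0*, 010-1*, 0100-*, 0101-*, 011-0*, 1-000*, 1-010*, 1-111, 10-00*, 100-0*, 1000-*, 11-10*, 110-0*, 111-1, 1111-
[col 2] --000*, --010*, -0-00, -00-0*, -000-, -1-10, -10-0*, 0--00*, 0--10*, 0-0-0*, 0-0-1*, 0-00-*, 0-01-*, 0-1-0*, 00--0*, 00-0-, 000--*, 01--0*, 010--*, 1-0-0*
[col 3] --0-0, 0---0, 0-0--
Prime implicants: --0-0, -0-00, -000-, -1-10, 0---0, 0-0--, 00-0-, 1-111, 111-1, 1111-
PI chart (minterm → PIs covering it):
  0 | --0-0,-0-00,-000-,0---0,0-0--,00-0-
  1 | -000-,0-0--,00-0-
  2 | --0-0,0---0,0-0--
  3 | 0-0--  (sole → essential)
  4 | -0-00,0---0,00-0-
  6 | 0---0  (sole → essential)
  8 | --0-0,0---0,0-0--
  10 | --0-0,-1-10,0---0,0-0--
  11 | 0-0--  (sole → essential)
  12 | 0---0  (sole → essential)
  14 | -1-10,0---0
  17 | -000-  (sole → essential)
  18 | --0-0  (sole → essential)
  20 | -0-00  (sole → essential)
  23 | 1-111  (sole → essential)
  24 | --0-0  (sole → essential)
  26 | --0-0,-1-10
  29 | 111-1  (sole → essential)
  30 | -1-10,1111-
Essential prime implicants: --0-0, -0-00, -000-, 0---0, 0-0--, 1-111, 111-1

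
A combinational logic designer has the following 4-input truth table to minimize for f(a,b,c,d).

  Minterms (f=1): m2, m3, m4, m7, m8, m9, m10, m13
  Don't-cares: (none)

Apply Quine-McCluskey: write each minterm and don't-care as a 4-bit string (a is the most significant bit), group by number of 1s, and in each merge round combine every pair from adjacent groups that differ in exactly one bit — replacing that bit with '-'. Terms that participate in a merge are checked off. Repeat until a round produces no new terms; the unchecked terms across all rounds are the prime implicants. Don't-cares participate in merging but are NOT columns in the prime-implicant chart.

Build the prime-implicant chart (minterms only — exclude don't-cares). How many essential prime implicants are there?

[col 0] 0010*, 0011*, 0100, 0111*, 1000*, 1001*, 1010*, 1101*
[col 1] -010, 0-11, 001-, 1-01, 10-0, 100-
Prime implicants: -010, 0-11, 001-, 0100, 1-01, 10-0, 100-
PI chart (minterm → PIs covering it):
  2 | -010,001-
  3 | 0-11,001-
  4 | 0100  (sole → essential)
  7 | 0-11  (sole → essential)
  8 | 10-0,100-
  9 | 1-01,100-
  10 | -010,10-0
  13 | 1-01  (sole → essential)
Essential prime implicants: 0-11, 0100, 1-01

3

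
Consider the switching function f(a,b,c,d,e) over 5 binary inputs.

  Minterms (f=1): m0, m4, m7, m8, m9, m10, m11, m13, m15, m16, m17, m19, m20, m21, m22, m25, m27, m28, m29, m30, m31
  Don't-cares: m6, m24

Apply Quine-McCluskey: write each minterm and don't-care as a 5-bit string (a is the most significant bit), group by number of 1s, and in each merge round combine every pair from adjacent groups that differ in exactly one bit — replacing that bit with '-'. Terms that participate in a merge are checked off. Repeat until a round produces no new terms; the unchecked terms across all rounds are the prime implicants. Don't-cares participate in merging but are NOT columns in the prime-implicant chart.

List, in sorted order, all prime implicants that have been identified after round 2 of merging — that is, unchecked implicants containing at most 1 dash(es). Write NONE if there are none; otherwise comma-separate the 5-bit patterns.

0-111, 0011-

size-2^0 implicants → 00000(✓)  00100(✓)  00110(✓)  00111(✓)  01000(✓)  01001(✓)  01010(✓)  01011(✓)  01101(✓)  01111(✓)  10000(✓)  10001(✓)  10011(✓)  10100(✓)  10101(✓)  10110(✓)  11000(✓)  11001(✓)  11011(✓)  11100(✓)  11101(✓)  11110(✓)  11111(✓)
size-2^1 implicants → -0000(✓)  -0100(✓)  -0110(✓)  -1000(✓)  -1001(✓)  -1011(✓)  -1101(✓)  -1111(✓)  0-000(✓)  0-111  00-00(✓)  001-0(✓)  0011-  01-01(✓)  01-11(✓)  010-0(✓)  010-1(✓)  0100-(✓)  0101-(✓)  011-1(✓)  1-000(✓)  1-001(✓)  1-011(✓)  1-100(✓)  1-101(✓)  1-110(✓)  10-00(✓)  10-01(✓)  100-1(✓)  1000-(✓)  101-0(✓)  1010-(✓)  11-00(✓)  11-01(✓)  11-11(✓)  110-1(✓)  1100-(✓)  111-0(✓)  111-1(✓)  1110-(✓)  1111-(✓)
size-2^2 implicants → --000  -0-00  -01-0  -1-01(✓)  -1-11(✓)  -10-1(✓)  -100-  -11-1(✓)  01--1(✓)  010--  1--00(✓)  1--01(✓)  1-0-1  1-00-(✓)  1-1-0  1-10-(✓)  10-0-(✓)  11--1(✓)  11-0-(✓)  111--
size-2^3 implicants → -1--1  1--0-
Unchecked terms (primes): --000, -0-00, -01-0, -1--1, -100-, 0-111, 0011-, 010--, 1--0-, 1-0-1, 1-1-0, 111--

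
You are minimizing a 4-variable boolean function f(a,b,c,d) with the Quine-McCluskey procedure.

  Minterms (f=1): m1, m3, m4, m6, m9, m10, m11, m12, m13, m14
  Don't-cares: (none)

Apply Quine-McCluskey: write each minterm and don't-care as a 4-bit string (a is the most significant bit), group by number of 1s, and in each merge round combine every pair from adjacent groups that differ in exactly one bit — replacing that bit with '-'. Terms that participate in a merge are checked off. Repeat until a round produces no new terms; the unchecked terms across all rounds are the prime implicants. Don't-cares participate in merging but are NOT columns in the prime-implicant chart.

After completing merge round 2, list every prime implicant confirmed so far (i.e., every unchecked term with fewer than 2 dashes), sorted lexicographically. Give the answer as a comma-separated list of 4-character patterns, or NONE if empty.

size-2^0 implicants → 0001(✓)  0011(✓)  0100(✓)  0110(✓)  1001(✓)  1010(✓)  1011(✓)  1100(✓)  1101(✓)  1110(✓)
size-2^1 implicants → -001(✓)  -011(✓)  -100(✓)  -110(✓)  00-1(✓)  01-0(✓)  1-01  1-10  10-1(✓)  101-  11-0(✓)  110-
size-2^2 implicants → -0-1  -1-0
Unchecked terms (primes): -0-1, -1-0, 1-01, 1-10, 101-, 110-

1-01, 1-10, 101-, 110-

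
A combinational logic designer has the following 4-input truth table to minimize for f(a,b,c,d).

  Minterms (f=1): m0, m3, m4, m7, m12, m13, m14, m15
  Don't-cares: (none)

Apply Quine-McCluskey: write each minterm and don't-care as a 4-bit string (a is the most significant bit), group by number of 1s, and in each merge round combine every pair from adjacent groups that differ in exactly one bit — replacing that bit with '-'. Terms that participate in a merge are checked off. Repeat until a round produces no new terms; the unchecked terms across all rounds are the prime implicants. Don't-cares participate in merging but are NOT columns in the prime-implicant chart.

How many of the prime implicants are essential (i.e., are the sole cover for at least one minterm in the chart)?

size-2^0 implicants → 0000(✓)  0011(✓)  0100(✓)  0111(✓)  1100(✓)  1101(✓)  1110(✓)  1111(✓)
size-2^1 implicants → -100  -111  0-00  0-11  11-0(✓)  11-1(✓)  110-(✓)  111-(✓)
size-2^2 implicants → 11--
Unchecked terms (primes): -100, -111, 0-00, 0-11, 11--
Minterm coverage:
  m0 ⊆ 0-00 [E]
  m3 ⊆ 0-11 [E]
  m4 ⊆ -100,0-00
  m7 ⊆ -111,0-11
  m12 ⊆ -100,11--
  m13 ⊆ 11-- [E]
  m14 ⊆ 11-- [E]
  m15 ⊆ -111,11--
E = {0-00, 0-11, 11--}

3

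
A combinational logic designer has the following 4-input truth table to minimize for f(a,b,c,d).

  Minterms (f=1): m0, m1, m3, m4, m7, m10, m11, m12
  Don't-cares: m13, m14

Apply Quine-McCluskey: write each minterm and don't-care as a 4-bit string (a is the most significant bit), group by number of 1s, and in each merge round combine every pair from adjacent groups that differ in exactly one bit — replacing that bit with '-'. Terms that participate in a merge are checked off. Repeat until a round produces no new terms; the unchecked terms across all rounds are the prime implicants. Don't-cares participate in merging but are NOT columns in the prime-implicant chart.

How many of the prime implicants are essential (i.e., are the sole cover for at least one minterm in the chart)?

1

[col 0] 0000*, 0001*, 0011*, 0100*, 0111*, 1010*, 1011*, 1100*, 1101*, 1110*
[col 1] -011, -100, 0-00, 0-11, 00-1, 000-, 1-10, 101-, 11-0, 110-
Prime implicants: -011, -100, 0-00, 0-11, 00-1, 000-, 1-10, 101-, 11-0, 110-
PI chart (minterm → PIs covering it):
  0 | 0-00,000-
  1 | 00-1,000-
  3 | -011,0-11,00-1
  4 | -100,0-00
  7 | 0-11  (sole → essential)
  10 | 1-10,101-
  11 | -011,101-
  12 | -100,11-0,110-
Essential prime implicants: 0-11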